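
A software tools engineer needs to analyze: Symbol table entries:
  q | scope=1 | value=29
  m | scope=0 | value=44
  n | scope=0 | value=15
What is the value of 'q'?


Searching symbol table for 'q':
  q | scope=1 | value=29 <- MATCH
  m | scope=0 | value=44
  n | scope=0 | value=15
Found 'q' at scope 1 with value 29

29


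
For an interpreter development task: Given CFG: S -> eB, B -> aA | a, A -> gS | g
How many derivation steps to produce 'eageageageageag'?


Grammar: S -> eB, B -> aA | a, A -> gS | g
Deriving 'eageageageageag':
Step 1: S -> eB => eB
Step 2: B -> aA => eaA
Step 3: A -> gS => eagS
Step 4: S -> eB => eageB
Step 5: B -> aA => eageaA
Step 6: A -> gS => eageagS
Step 7: S -> eB => eageageB
Step 8: B -> aA => eageageaA
Step 9: A -> gS => eageageagS
Step 10: S -> eB => eageageageB
Step 11: B -> aA => eageageageaA
Step 12: A -> gS => eageageageagS
Step 13: S -> eB => eageageageageB
Step 14: B -> aA => eageageageageaA
Step 15: A -> g => eageageageageag
Total derivation steps: 15

15


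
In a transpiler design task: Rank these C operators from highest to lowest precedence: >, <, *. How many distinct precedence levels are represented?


Looking up precedence for each operator:
  > -> precedence 4
  < -> precedence 4
  * -> precedence 6
Sorted highest to lowest: *, >, <
Distinct precedence values: [6, 4]
Number of distinct levels: 2

2


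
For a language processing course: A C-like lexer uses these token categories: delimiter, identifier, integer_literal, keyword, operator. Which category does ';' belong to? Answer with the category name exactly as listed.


Token: ';'
Checking categories:
  identifier: no
  integer_literal: no
  operator: no
  keyword: no
  delimiter: YES
Category: delimiter

delimiter


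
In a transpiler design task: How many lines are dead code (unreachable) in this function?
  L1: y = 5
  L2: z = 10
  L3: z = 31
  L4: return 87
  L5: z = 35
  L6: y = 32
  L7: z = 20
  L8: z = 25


Analyzing control flow:
  L1: reachable (before return)
  L2: reachable (before return)
  L3: reachable (before return)
  L4: reachable (return statement)
  L5: DEAD (after return at L4)
  L6: DEAD (after return at L4)
  L7: DEAD (after return at L4)
  L8: DEAD (after return at L4)
Return at L4, total lines = 8
Dead lines: L5 through L8
Count: 4

4


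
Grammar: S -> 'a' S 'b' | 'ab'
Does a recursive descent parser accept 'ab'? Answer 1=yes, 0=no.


Grammar accepts strings of the form a^n b^n (n >= 1)
Word: 'ab'
Counting: 1 a's and 1 b's
Check: 1 == 1? Yes
Derivation (S -> aSb applied 0 time(s), then S -> ab): S => ab
Accepted

1


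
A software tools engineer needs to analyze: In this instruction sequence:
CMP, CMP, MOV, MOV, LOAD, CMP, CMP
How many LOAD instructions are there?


Scanning instruction sequence for LOAD:
  Position 1: CMP
  Position 2: CMP
  Position 3: MOV
  Position 4: MOV
  Position 5: LOAD <- MATCH
  Position 6: CMP
  Position 7: CMP
Matches at positions: [5]
Total LOAD count: 1

1


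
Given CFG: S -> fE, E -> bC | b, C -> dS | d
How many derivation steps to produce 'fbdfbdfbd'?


Grammar: S -> fE, E -> bC | b, C -> dS | d
Deriving 'fbdfbdfbd':
Step 1: S -> fE => fE
Step 2: E -> bC => fbC
Step 3: C -> dS => fbdS
Step 4: S -> fE => fbdfE
Step 5: E -> bC => fbdfbC
Step 6: C -> dS => fbdfbdS
Step 7: S -> fE => fbdfbdfE
Step 8: E -> bC => fbdfbdfbC
Step 9: C -> d => fbdfbdfbd
Total derivation steps: 9

9


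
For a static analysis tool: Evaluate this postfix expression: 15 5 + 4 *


Processing tokens left to right:
Push 15, Push 5
Pop 15 and 5, compute 15 + 5 = 20, push 20
Push 4
Pop 20 and 4, compute 20 * 4 = 80, push 80
Stack result: 80

80


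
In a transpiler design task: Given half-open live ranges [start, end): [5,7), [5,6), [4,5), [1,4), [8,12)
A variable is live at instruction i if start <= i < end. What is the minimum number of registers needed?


Live ranges:
  Var0: [5, 7)
  Var1: [5, 6)
  Var2: [4, 5)
  Var3: [1, 4)
  Var4: [8, 12)
Sweep-line events (position, delta, active):
  pos=1 start -> active=1
  pos=4 end -> active=0
  pos=4 start -> active=1
  pos=5 end -> active=0
  pos=5 start -> active=1
  pos=5 start -> active=2
  pos=6 end -> active=1
  pos=7 end -> active=0
  pos=8 start -> active=1
  pos=12 end -> active=0
Maximum simultaneous active: 2
Minimum registers needed: 2

2


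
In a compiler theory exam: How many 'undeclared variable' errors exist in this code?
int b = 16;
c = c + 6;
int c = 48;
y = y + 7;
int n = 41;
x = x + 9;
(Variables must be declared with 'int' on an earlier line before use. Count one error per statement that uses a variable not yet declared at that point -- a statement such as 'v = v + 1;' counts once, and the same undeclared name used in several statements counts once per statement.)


Scanning code line by line:
  Line 1: declare 'b' -> declared = ['b']
  Line 2: use 'c' -> ERROR (undeclared)
  Line 3: declare 'c' -> declared = ['b', 'c']
  Line 4: use 'y' -> ERROR (undeclared)
  Line 5: declare 'n' -> declared = ['b', 'c', 'n']
  Line 6: use 'x' -> ERROR (undeclared)
Total undeclared variable errors: 3

3


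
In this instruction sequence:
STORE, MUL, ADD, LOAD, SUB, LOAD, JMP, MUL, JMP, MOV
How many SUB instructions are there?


Scanning instruction sequence for SUB:
  Position 1: STORE
  Position 2: MUL
  Position 3: ADD
  Position 4: LOAD
  Position 5: SUB <- MATCH
  Position 6: LOAD
  Position 7: JMP
  Position 8: MUL
  Position 9: JMP
  Position 10: MOV
Matches at positions: [5]
Total SUB count: 1

1


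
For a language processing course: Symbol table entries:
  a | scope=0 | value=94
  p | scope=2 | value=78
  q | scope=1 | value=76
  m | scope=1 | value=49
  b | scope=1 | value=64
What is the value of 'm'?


Searching symbol table for 'm':
  a | scope=0 | value=94
  p | scope=2 | value=78
  q | scope=1 | value=76
  m | scope=1 | value=49 <- MATCH
  b | scope=1 | value=64
Found 'm' at scope 1 with value 49

49


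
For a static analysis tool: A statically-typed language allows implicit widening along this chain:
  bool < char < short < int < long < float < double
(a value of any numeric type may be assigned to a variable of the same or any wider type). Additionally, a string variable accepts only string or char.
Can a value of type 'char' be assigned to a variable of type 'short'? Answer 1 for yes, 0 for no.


Target variable type: short
Source value type: char
Numeric ranks: char=1, short=2
Widening allowed iff rank(source) <= rank(target): 1 <= 2? Yes
Result: 1

1


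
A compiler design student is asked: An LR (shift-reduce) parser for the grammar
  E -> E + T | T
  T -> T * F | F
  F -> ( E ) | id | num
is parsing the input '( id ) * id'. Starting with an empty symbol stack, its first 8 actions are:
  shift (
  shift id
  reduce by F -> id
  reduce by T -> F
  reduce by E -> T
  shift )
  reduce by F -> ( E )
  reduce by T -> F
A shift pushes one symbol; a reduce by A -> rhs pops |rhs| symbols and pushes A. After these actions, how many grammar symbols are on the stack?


Tracking the symbol stack through each action:
  Action 1: shift '(' : push -> stack = [(] (size 1)
  Action 2: shift 'id' : push -> stack = [(, id] (size 2)
  Action 3: reduce by F -> id : pop 1, push F -> stack = [(, F] (size 2)
  Action 4: reduce by T -> F : pop 1, push T -> stack = [(, T] (size 2)
  Action 5: reduce by E -> T : pop 1, push E -> stack = [(, E] (size 2)
  Action 6: shift ')' : push -> stack = [(, E, )] (size 3)
  Action 7: reduce by F -> ( E ) : pop 3, push F -> stack = [F] (size 1)
  Action 8: reduce by T -> F : pop 1, push T -> stack = [T] (size 1)
Final stack size: 1

1


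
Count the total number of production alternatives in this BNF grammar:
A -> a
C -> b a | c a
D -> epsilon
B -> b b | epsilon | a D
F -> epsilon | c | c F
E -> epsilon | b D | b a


Counting alternatives per rule:
  A: 1 alternative(s)
  C: 2 alternative(s)
  D: 1 alternative(s)
  B: 3 alternative(s)
  F: 3 alternative(s)
  E: 3 alternative(s)
Sum: 1 + 2 + 1 + 3 + 3 + 3 = 13

13


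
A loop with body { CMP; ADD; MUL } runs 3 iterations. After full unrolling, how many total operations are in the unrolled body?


Loop body operations: CMP, ADD, MUL (3 ops per iteration)
Unrolling 3 iterations:
  Iteration 1: CMP, ADD, MUL (3 ops)
  Iteration 2: CMP, ADD, MUL (3 ops)
  Iteration 3: CMP, ADD, MUL (3 ops)
Total: 3 iterations * 3 ops/iter = 9 operations

9


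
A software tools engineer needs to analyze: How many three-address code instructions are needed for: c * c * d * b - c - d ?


Expression: c * c * d * b - c - d
Generating three-address code (respecting * over +/- precedence):
  Instruction 1: t1 = c * c
  Instruction 2: t2 = t1 * d
  Instruction 3: t3 = t2 * b
  Instruction 4: t4 = t3 - c
  Instruction 5: t5 = t4 - d
Total instructions: 5

5


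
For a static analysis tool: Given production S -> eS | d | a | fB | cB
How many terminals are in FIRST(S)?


Production: S -> eS | d | a | fB | cB
Examining each alternative for leading terminals:
  S -> eS : first terminal = 'e'
  S -> d : first terminal = 'd'
  S -> a : first terminal = 'a'
  S -> fB : first terminal = 'f'
  S -> cB : first terminal = 'c'
FIRST(S) = {a, c, d, e, f}
Count: 5

5


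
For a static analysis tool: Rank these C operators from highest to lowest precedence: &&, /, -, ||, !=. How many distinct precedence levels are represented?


Looking up precedence for each operator:
  && -> precedence 2
  / -> precedence 6
  - -> precedence 5
  || -> precedence 1
  != -> precedence 3
Sorted highest to lowest: /, -, !=, &&, ||
Distinct precedence values: [6, 5, 3, 2, 1]
Number of distinct levels: 5

5


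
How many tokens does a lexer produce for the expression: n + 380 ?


Scanning 'n + 380'
Token 1: 'n' -> identifier
Token 2: '+' -> operator
Token 3: '380' -> integer_literal
Total tokens: 3

3


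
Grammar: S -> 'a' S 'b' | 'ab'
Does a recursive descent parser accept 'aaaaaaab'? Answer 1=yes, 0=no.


Grammar accepts strings of the form a^n b^n (n >= 1)
Word: 'aaaaaaab'
Counting: 7 a's and 1 b's
Check: 7 == 1? No
Mismatch: a-count != b-count
Rejected

0


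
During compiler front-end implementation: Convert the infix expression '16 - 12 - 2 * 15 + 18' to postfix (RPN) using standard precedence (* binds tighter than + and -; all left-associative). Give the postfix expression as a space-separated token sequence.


Applying the shunting-yard algorithm:
  Operand 16 -> output
  Push '-' onto operator stack -> op-stack: [-]
  Operand 12 -> output
  See '-' (prec 1); top '-' (prec 1) >= it -> pop '-' to output
  Push '-' onto operator stack -> op-stack: [-]
  Operand 2 -> output
  Push '*' onto operator stack -> op-stack: [-, *]
  Operand 15 -> output
  See '+' (prec 1); top '*' (prec 2) >= it -> pop '*' to output
  See '+' (prec 1); top '-' (prec 1) >= it -> pop '-' to output
  Push '+' onto operator stack -> op-stack: [+]
  Operand 18 -> output
  End of input: pop '+' to output
Postfix result: 16 12 - 2 15 * - 18 +

16 12 - 2 15 * - 18 +


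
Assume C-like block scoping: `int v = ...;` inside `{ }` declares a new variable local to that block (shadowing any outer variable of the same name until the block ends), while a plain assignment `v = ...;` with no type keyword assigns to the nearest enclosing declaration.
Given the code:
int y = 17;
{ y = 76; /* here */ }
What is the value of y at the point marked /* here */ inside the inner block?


Analyzing scoping rules:
Outer scope: declares y = 17
Inner block: 'y = 76;' has no type keyword, so it is an assignment to the outer y (no shadowing)
Inside the block, after the assignment -> 76
Result: 76

76


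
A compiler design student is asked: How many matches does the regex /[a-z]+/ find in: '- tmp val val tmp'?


Pattern: /[a-z]+/ (identifiers)
Input: '- tmp val val tmp'
Scanning for matches:
  Match 1: 'tmp'
  Match 2: 'val'
  Match 3: 'val'
  Match 4: 'tmp'
Total matches: 4

4


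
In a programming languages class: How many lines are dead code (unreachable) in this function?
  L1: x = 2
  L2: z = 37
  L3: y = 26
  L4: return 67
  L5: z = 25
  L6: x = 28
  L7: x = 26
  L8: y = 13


Analyzing control flow:
  L1: reachable (before return)
  L2: reachable (before return)
  L3: reachable (before return)
  L4: reachable (return statement)
  L5: DEAD (after return at L4)
  L6: DEAD (after return at L4)
  L7: DEAD (after return at L4)
  L8: DEAD (after return at L4)
Return at L4, total lines = 8
Dead lines: L5 through L8
Count: 4

4


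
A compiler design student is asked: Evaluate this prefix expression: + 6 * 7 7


Parsing prefix expression: + 6 * 7 7
Step 1: Innermost operation '* 7 7'
  7 * 7 = 49
Step 2: Outer operation '+ 6 [49]'
  6 + 49 = 55

55


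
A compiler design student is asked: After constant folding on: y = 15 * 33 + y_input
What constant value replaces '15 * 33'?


Identifying constant sub-expression:
  Original: y = 15 * 33 + y_input
  15 and 33 are both compile-time constants
  Evaluating: 15 * 33 = 495
  After folding: y = 495 + y_input

495


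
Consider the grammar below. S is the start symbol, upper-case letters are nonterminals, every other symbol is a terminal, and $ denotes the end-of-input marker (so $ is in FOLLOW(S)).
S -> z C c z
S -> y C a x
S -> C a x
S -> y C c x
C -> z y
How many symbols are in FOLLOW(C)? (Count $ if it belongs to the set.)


S is the start symbol and does not occur in any rule body, so FOLLOW(S) = {$}.
Examining every occurrence of C in a rule body:
  S -> z C c z : C is followed by terminal 'c' -> add 'c'
  S -> y C a x : C is followed by terminal 'a' -> add 'a'
  S -> C a x : C is followed by terminal 'a' -> add 'a' (already in the set)
  S -> y C c x : C is followed by terminal 'c' -> add 'c' (already in the set)
  C -> z y : C does not occur in the body -> contributes nothing
FOLLOW(C) = {a, c}
Count: 2

2


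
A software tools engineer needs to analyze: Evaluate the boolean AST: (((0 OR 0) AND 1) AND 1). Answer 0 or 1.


Step 1: Evaluate inner node
  0 OR 0 = 0
Step 2: Evaluate next node
  0 AND 1 = 0
Step 3: Evaluate root node
  0 AND 1 = 0

0


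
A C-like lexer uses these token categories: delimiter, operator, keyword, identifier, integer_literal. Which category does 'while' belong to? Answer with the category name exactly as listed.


Token: 'while'
Checking categories:
  identifier: no
  integer_literal: no
  operator: no
  keyword: YES
  delimiter: no
Category: keyword

keyword


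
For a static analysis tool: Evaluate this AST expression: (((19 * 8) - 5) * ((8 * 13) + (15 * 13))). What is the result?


Expression: (((19 * 8) - 5) * ((8 * 13) + (15 * 13)))
Evaluating step by step:
  19 * 8 = 152
  152 - 5 = 147
  8 * 13 = 104
  15 * 13 = 195
  104 + 195 = 299
  147 * 299 = 43953
Result: 43953

43953


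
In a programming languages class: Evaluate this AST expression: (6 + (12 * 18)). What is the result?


Expression: (6 + (12 * 18))
Evaluating step by step:
  12 * 18 = 216
  6 + 216 = 222
Result: 222

222


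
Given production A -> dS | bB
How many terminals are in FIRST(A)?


Production: A -> dS | bB
Examining each alternative for leading terminals:
  A -> dS : first terminal = 'd'
  A -> bB : first terminal = 'b'
FIRST(A) = {b, d}
Count: 2

2


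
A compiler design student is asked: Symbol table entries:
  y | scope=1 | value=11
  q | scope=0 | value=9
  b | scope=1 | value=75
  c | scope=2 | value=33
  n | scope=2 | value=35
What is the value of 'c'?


Searching symbol table for 'c':
  y | scope=1 | value=11
  q | scope=0 | value=9
  b | scope=1 | value=75
  c | scope=2 | value=33 <- MATCH
  n | scope=2 | value=35
Found 'c' at scope 2 with value 33

33


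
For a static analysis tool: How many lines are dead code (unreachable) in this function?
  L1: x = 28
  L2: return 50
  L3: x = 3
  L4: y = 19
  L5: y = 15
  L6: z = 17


Analyzing control flow:
  L1: reachable (before return)
  L2: reachable (return statement)
  L3: DEAD (after return at L2)
  L4: DEAD (after return at L2)
  L5: DEAD (after return at L2)
  L6: DEAD (after return at L2)
Return at L2, total lines = 6
Dead lines: L3 through L6
Count: 4

4


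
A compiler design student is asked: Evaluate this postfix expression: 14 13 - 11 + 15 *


Processing tokens left to right:
Push 14, Push 13
Pop 14 and 13, compute 14 - 13 = 1, push 1
Push 11
Pop 1 and 11, compute 1 + 11 = 12, push 12
Push 15
Pop 12 and 15, compute 12 * 15 = 180, push 180
Stack result: 180

180


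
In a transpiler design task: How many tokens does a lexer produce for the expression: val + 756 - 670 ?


Scanning 'val + 756 - 670'
Token 1: 'val' -> identifier
Token 2: '+' -> operator
Token 3: '756' -> integer_literal
Token 4: '-' -> operator
Token 5: '670' -> integer_literal
Total tokens: 5

5


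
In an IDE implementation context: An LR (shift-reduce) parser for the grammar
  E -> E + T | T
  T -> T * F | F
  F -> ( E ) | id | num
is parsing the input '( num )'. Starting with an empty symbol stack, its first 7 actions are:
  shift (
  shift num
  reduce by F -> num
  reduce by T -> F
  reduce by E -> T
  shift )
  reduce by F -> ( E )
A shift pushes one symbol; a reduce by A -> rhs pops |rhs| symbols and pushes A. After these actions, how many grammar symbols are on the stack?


Tracking the symbol stack through each action:
  Action 1: shift '(' : push -> stack = [(] (size 1)
  Action 2: shift 'num' : push -> stack = [(, num] (size 2)
  Action 3: reduce by F -> num : pop 1, push F -> stack = [(, F] (size 2)
  Action 4: reduce by T -> F : pop 1, push T -> stack = [(, T] (size 2)
  Action 5: reduce by E -> T : pop 1, push E -> stack = [(, E] (size 2)
  Action 6: shift ')' : push -> stack = [(, E, )] (size 3)
  Action 7: reduce by F -> ( E ) : pop 3, push F -> stack = [F] (size 1)
Final stack size: 1

1


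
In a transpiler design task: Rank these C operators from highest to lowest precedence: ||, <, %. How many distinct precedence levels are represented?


Looking up precedence for each operator:
  || -> precedence 1
  < -> precedence 4
  % -> precedence 6
Sorted highest to lowest: %, <, ||
Distinct precedence values: [6, 4, 1]
Number of distinct levels: 3

3


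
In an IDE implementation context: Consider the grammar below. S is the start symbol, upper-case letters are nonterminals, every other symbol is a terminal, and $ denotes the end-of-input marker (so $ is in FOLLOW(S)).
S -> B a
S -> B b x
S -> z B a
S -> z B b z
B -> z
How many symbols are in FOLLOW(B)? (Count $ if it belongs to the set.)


S is the start symbol and does not occur in any rule body, so FOLLOW(S) = {$}.
Examining every occurrence of B in a rule body:
  S -> B a : B is followed by terminal 'a' -> add 'a'
  S -> B b x : B is followed by terminal 'b' -> add 'b'
  S -> z B a : B is followed by terminal 'a' -> add 'a' (already in the set)
  S -> z B b z : B is followed by terminal 'b' -> add 'b' (already in the set)
  B -> z : B does not occur in the body -> contributes nothing
FOLLOW(B) = {a, b}
Count: 2

2


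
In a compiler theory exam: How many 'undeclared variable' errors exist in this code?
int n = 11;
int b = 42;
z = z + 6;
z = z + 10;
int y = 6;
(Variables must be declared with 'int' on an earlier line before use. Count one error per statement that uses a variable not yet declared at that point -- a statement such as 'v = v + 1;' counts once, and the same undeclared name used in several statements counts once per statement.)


Scanning code line by line:
  Line 1: declare 'n' -> declared = ['n']
  Line 2: declare 'b' -> declared = ['b', 'n']
  Line 3: use 'z' -> ERROR (undeclared)
  Line 4: use 'z' -> ERROR (undeclared)
  Line 5: declare 'y' -> declared = ['b', 'n', 'y']
Total undeclared variable errors: 2

2


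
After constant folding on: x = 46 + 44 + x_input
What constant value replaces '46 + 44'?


Identifying constant sub-expression:
  Original: x = 46 + 44 + x_input
  46 and 44 are both compile-time constants
  Evaluating: 46 + 44 = 90
  After folding: x = 90 + x_input

90


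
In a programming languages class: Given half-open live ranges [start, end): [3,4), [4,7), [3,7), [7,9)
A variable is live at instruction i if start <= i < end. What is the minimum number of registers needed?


Live ranges:
  Var0: [3, 4)
  Var1: [4, 7)
  Var2: [3, 7)
  Var3: [7, 9)
Sweep-line events (position, delta, active):
  pos=3 start -> active=1
  pos=3 start -> active=2
  pos=4 end -> active=1
  pos=4 start -> active=2
  pos=7 end -> active=1
  pos=7 end -> active=0
  pos=7 start -> active=1
  pos=9 end -> active=0
Maximum simultaneous active: 2
Minimum registers needed: 2

2


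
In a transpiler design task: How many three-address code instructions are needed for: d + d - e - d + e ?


Expression: d + d - e - d + e
Generating three-address code (respecting * over +/- precedence):
  Instruction 1: t1 = d + d
  Instruction 2: t2 = t1 - e
  Instruction 3: t3 = t2 - d
  Instruction 4: t4 = t3 + e
Total instructions: 4

4


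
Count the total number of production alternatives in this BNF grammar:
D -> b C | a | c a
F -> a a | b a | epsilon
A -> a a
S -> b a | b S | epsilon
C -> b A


Counting alternatives per rule:
  D: 3 alternative(s)
  F: 3 alternative(s)
  A: 1 alternative(s)
  S: 3 alternative(s)
  C: 1 alternative(s)
Sum: 3 + 3 + 1 + 3 + 1 = 11

11


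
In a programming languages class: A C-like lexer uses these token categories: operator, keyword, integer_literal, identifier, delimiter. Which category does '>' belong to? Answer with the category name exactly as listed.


Token: '>'
Checking categories:
  identifier: no
  integer_literal: no
  operator: YES
  keyword: no
  delimiter: no
Category: operator

operator


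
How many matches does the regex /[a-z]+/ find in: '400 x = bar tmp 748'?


Pattern: /[a-z]+/ (identifiers)
Input: '400 x = bar tmp 748'
Scanning for matches:
  Match 1: 'x'
  Match 2: 'bar'
  Match 3: 'tmp'
Total matches: 3

3


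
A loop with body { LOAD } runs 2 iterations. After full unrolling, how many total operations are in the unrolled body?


Loop body operations: LOAD (1 op per iteration)
Unrolling 2 iterations:
  Iteration 1: LOAD (1 ops)
  Iteration 2: LOAD (1 ops)
Total: 2 iterations * 1 ops/iter = 2 operations

2


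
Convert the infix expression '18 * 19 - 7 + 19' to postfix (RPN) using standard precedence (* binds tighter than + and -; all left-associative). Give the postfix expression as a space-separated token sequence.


Applying the shunting-yard algorithm:
  Operand 18 -> output
  Push '*' onto operator stack -> op-stack: [*]
  Operand 19 -> output
  See '-' (prec 1); top '*' (prec 2) >= it -> pop '*' to output
  Push '-' onto operator stack -> op-stack: [-]
  Operand 7 -> output
  See '+' (prec 1); top '-' (prec 1) >= it -> pop '-' to output
  Push '+' onto operator stack -> op-stack: [+]
  Operand 19 -> output
  End of input: pop '+' to output
Postfix result: 18 19 * 7 - 19 +

18 19 * 7 - 19 +


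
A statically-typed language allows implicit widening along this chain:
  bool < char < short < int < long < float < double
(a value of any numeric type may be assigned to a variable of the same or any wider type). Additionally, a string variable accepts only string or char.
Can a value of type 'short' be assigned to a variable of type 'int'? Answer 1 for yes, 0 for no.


Target variable type: int
Source value type: short
Numeric ranks: short=2, int=3
Widening allowed iff rank(source) <= rank(target): 2 <= 3? Yes
Result: 1

1


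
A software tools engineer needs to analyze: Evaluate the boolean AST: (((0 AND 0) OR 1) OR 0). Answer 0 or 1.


Step 1: Evaluate inner node
  0 AND 0 = 0
Step 2: Evaluate next node
  0 OR 1 = 1
Step 3: Evaluate root node
  1 OR 0 = 1

1


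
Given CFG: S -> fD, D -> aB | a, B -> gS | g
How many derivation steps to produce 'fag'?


Grammar: S -> fD, D -> aB | a, B -> gS | g
Deriving 'fag':
Step 1: S -> fD => fD
Step 2: D -> aB => faB
Step 3: B -> g => fag
Total derivation steps: 3

3


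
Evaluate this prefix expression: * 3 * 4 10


Parsing prefix expression: * 3 * 4 10
Step 1: Innermost operation '* 4 10'
  4 * 10 = 40
Step 2: Outer operation '* 3 [40]'
  3 * 40 = 120

120


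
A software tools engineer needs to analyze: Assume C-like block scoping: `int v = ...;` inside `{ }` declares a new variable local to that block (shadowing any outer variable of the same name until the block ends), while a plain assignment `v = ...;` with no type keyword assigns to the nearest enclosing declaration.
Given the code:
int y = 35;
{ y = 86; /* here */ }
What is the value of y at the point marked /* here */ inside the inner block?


Analyzing scoping rules:
Outer scope: declares y = 35
Inner block: 'y = 86;' has no type keyword, so it is an assignment to the outer y (no shadowing)
Inside the block, after the assignment -> 86
Result: 86

86


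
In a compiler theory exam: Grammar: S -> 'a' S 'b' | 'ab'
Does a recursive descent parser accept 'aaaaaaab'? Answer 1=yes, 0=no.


Grammar accepts strings of the form a^n b^n (n >= 1)
Word: 'aaaaaaab'
Counting: 7 a's and 1 b's
Check: 7 == 1? No
Mismatch: a-count != b-count
Rejected

0


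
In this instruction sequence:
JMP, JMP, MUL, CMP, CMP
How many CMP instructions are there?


Scanning instruction sequence for CMP:
  Position 1: JMP
  Position 2: JMP
  Position 3: MUL
  Position 4: CMP <- MATCH
  Position 5: CMP <- MATCH
Matches at positions: [4, 5]
Total CMP count: 2

2


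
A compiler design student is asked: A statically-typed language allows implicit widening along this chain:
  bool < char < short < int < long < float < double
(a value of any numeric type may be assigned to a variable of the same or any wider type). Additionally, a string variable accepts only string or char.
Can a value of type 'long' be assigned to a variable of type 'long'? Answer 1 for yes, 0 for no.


Target variable type: long
Source value type: long
Numeric ranks: long=4, long=4
Widening allowed iff rank(source) <= rank(target): 4 <= 4? Yes
Result: 1

1


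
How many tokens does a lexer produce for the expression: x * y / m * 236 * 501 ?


Scanning 'x * y / m * 236 * 501'
Token 1: 'x' -> identifier
Token 2: '*' -> operator
Token 3: 'y' -> identifier
Token 4: '/' -> operator
Token 5: 'm' -> identifier
Token 6: '*' -> operator
Token 7: '236' -> integer_literal
Token 8: '*' -> operator
Token 9: '501' -> integer_literal
Total tokens: 9

9


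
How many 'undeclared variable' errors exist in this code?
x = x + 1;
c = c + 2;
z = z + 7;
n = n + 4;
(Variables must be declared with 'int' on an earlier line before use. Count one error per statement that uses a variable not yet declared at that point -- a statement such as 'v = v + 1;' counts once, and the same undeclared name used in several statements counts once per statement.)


Scanning code line by line:
  Line 1: use 'x' -> ERROR (undeclared)
  Line 2: use 'c' -> ERROR (undeclared)
  Line 3: use 'z' -> ERROR (undeclared)
  Line 4: use 'n' -> ERROR (undeclared)
Total undeclared variable errors: 4

4


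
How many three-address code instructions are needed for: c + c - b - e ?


Expression: c + c - b - e
Generating three-address code (respecting * over +/- precedence):
  Instruction 1: t1 = c + c
  Instruction 2: t2 = t1 - b
  Instruction 3: t3 = t2 - e
Total instructions: 3

3


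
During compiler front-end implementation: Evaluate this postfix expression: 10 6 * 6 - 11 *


Processing tokens left to right:
Push 10, Push 6
Pop 10 and 6, compute 10 * 6 = 60, push 60
Push 6
Pop 60 and 6, compute 60 - 6 = 54, push 54
Push 11
Pop 54 and 11, compute 54 * 11 = 594, push 594
Stack result: 594

594


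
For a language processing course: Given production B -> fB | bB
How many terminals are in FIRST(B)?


Production: B -> fB | bB
Examining each alternative for leading terminals:
  B -> fB : first terminal = 'f'
  B -> bB : first terminal = 'b'
FIRST(B) = {b, f}
Count: 2

2


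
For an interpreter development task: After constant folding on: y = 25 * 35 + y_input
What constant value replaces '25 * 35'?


Identifying constant sub-expression:
  Original: y = 25 * 35 + y_input
  25 and 35 are both compile-time constants
  Evaluating: 25 * 35 = 875
  After folding: y = 875 + y_input

875


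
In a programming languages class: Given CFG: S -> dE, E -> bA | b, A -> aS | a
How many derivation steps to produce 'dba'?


Grammar: S -> dE, E -> bA | b, A -> aS | a
Deriving 'dba':
Step 1: S -> dE => dE
Step 2: E -> bA => dbA
Step 3: A -> a => dba
Total derivation steps: 3

3


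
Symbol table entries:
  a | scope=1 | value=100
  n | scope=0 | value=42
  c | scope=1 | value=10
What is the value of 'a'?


Searching symbol table for 'a':
  a | scope=1 | value=100 <- MATCH
  n | scope=0 | value=42
  c | scope=1 | value=10
Found 'a' at scope 1 with value 100

100


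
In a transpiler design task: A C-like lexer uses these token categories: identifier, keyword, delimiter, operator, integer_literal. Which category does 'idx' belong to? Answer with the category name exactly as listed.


Token: 'idx'
Checking categories:
  identifier: YES
  integer_literal: no
  operator: no
  keyword: no
  delimiter: no
Category: identifier

identifier


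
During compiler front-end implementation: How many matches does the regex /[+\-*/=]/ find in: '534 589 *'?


Pattern: /[+\-*/=]/ (operators)
Input: '534 589 *'
Scanning for matches:
  Match 1: '*'
Total matches: 1

1


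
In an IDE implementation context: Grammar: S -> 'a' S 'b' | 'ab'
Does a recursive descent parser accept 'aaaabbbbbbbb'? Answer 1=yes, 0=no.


Grammar accepts strings of the form a^n b^n (n >= 1)
Word: 'aaaabbbbbbbb'
Counting: 4 a's and 8 b's
Check: 4 == 8? No
Mismatch: a-count != b-count
Rejected

0


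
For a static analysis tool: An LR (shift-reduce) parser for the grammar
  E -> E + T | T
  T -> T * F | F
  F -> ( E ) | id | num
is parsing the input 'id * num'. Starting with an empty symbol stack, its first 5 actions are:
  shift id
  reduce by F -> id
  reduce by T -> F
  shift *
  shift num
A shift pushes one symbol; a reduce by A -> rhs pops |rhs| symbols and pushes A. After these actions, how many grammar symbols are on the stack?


Tracking the symbol stack through each action:
  Action 1: shift 'id' : push -> stack = [id] (size 1)
  Action 2: reduce by F -> id : pop 1, push F -> stack = [F] (size 1)
  Action 3: reduce by T -> F : pop 1, push T -> stack = [T] (size 1)
  Action 4: shift '*' : push -> stack = [T, *] (size 2)
  Action 5: shift 'num' : push -> stack = [T, *, num] (size 3)
Final stack size: 3

3


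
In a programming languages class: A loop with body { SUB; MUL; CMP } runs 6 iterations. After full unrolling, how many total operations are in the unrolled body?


Loop body operations: SUB, MUL, CMP (3 ops per iteration)
Unrolling 6 iterations:
  Iteration 1: SUB, MUL, CMP (3 ops)
  Iteration 2: SUB, MUL, CMP (3 ops)
  Iteration 3: SUB, MUL, CMP (3 ops)
  Iteration 4: SUB, MUL, CMP (3 ops)
  Iteration 5: SUB, MUL, CMP (3 ops)
  Iteration 6: SUB, MUL, CMP (3 ops)
Total: 6 iterations * 3 ops/iter = 18 operations

18


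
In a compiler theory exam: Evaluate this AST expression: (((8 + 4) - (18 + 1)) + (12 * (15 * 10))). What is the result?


Expression: (((8 + 4) - (18 + 1)) + (12 * (15 * 10)))
Evaluating step by step:
  8 + 4 = 12
  18 + 1 = 19
  12 - 19 = -7
  15 * 10 = 150
  12 * 150 = 1800
  -7 + 1800 = 1793
Result: 1793

1793


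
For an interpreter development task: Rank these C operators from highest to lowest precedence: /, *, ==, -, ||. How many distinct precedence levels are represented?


Looking up precedence for each operator:
  / -> precedence 6
  * -> precedence 6
  == -> precedence 3
  - -> precedence 5
  || -> precedence 1
Sorted highest to lowest: /, *, -, ==, ||
Distinct precedence values: [6, 5, 3, 1]
Number of distinct levels: 4

4


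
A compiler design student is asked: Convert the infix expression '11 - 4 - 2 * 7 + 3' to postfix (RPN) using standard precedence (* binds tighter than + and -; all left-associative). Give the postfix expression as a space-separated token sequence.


Applying the shunting-yard algorithm:
  Operand 11 -> output
  Push '-' onto operator stack -> op-stack: [-]
  Operand 4 -> output
  See '-' (prec 1); top '-' (prec 1) >= it -> pop '-' to output
  Push '-' onto operator stack -> op-stack: [-]
  Operand 2 -> output
  Push '*' onto operator stack -> op-stack: [-, *]
  Operand 7 -> output
  See '+' (prec 1); top '*' (prec 2) >= it -> pop '*' to output
  See '+' (prec 1); top '-' (prec 1) >= it -> pop '-' to output
  Push '+' onto operator stack -> op-stack: [+]
  Operand 3 -> output
  End of input: pop '+' to output
Postfix result: 11 4 - 2 7 * - 3 +

11 4 - 2 7 * - 3 +


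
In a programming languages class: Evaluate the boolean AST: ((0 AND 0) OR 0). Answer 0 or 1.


Step 1: Evaluate inner node
  0 AND 0 = 0
Step 2: Evaluate root node
  0 OR 0 = 0

0


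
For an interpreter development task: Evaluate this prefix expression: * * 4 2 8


Parsing prefix expression: * * 4 2 8
Step 1: Innermost operation '* 4 2'
  4 * 2 = 8
Step 2: Outer operation '* [8] 8'
  8 * 8 = 64

64


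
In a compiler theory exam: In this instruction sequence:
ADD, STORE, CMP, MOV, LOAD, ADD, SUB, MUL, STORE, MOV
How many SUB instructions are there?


Scanning instruction sequence for SUB:
  Position 1: ADD
  Position 2: STORE
  Position 3: CMP
  Position 4: MOV
  Position 5: LOAD
  Position 6: ADD
  Position 7: SUB <- MATCH
  Position 8: MUL
  Position 9: STORE
  Position 10: MOV
Matches at positions: [7]
Total SUB count: 1

1


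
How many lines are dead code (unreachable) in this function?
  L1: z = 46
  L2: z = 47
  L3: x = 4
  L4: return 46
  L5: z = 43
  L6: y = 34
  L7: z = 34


Analyzing control flow:
  L1: reachable (before return)
  L2: reachable (before return)
  L3: reachable (before return)
  L4: reachable (return statement)
  L5: DEAD (after return at L4)
  L6: DEAD (after return at L4)
  L7: DEAD (after return at L4)
Return at L4, total lines = 7
Dead lines: L5 through L7
Count: 3

3


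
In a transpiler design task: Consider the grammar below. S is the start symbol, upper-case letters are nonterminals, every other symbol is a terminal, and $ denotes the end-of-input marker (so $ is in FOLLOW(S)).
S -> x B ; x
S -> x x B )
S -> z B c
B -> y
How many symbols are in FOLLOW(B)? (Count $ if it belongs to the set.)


S is the start symbol and does not occur in any rule body, so FOLLOW(S) = {$}.
Examining every occurrence of B in a rule body:
  S -> x B ; x : B is followed by terminal ';' -> add ';'
  S -> x x B ) : B is followed by terminal ')' -> add ')'
  S -> z B c : B is followed by terminal 'c' -> add 'c'
  B -> y : B does not occur in the body -> contributes nothing
FOLLOW(B) = {), ;, c}
Count: 3

3


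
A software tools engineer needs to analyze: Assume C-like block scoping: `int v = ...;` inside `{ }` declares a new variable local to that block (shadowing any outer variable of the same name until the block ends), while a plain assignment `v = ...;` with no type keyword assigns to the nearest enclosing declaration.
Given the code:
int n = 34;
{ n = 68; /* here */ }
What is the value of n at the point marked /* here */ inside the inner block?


Analyzing scoping rules:
Outer scope: declares n = 34
Inner block: 'n = 68;' has no type keyword, so it is an assignment to the outer n (no shadowing)
Inside the block, after the assignment -> 68
Result: 68

68


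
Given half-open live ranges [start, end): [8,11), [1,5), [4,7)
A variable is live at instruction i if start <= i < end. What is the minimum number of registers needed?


Live ranges:
  Var0: [8, 11)
  Var1: [1, 5)
  Var2: [4, 7)
Sweep-line events (position, delta, active):
  pos=1 start -> active=1
  pos=4 start -> active=2
  pos=5 end -> active=1
  pos=7 end -> active=0
  pos=8 start -> active=1
  pos=11 end -> active=0
Maximum simultaneous active: 2
Minimum registers needed: 2

2


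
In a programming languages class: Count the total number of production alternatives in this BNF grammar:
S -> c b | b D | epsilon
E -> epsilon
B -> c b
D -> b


Counting alternatives per rule:
  S: 3 alternative(s)
  E: 1 alternative(s)
  B: 1 alternative(s)
  D: 1 alternative(s)
Sum: 3 + 1 + 1 + 1 = 6

6


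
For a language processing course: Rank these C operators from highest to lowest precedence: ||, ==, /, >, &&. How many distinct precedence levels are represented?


Looking up precedence for each operator:
  || -> precedence 1
  == -> precedence 3
  / -> precedence 6
  > -> precedence 4
  && -> precedence 2
Sorted highest to lowest: /, >, ==, &&, ||
Distinct precedence values: [6, 4, 3, 2, 1]
Number of distinct levels: 5

5


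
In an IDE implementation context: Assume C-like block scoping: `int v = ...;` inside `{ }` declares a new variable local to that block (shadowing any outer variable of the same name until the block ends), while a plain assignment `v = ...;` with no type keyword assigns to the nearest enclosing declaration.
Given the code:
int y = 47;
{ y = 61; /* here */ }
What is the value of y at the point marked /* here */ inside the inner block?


Analyzing scoping rules:
Outer scope: declares y = 47
Inner block: 'y = 61;' has no type keyword, so it is an assignment to the outer y (no shadowing)
Inside the block, after the assignment -> 61
Result: 61

61


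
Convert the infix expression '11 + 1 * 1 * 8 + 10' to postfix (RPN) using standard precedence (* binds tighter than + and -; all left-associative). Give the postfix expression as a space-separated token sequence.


Applying the shunting-yard algorithm:
  Operand 11 -> output
  Push '+' onto operator stack -> op-stack: [+]
  Operand 1 -> output
  Push '*' onto operator stack -> op-stack: [+, *]
  Operand 1 -> output
  See '*' (prec 2); top '*' (prec 2) >= it -> pop '*' to output
  Push '*' onto operator stack -> op-stack: [+, *]
  Operand 8 -> output
  See '+' (prec 1); top '*' (prec 2) >= it -> pop '*' to output
  See '+' (prec 1); top '+' (prec 1) >= it -> pop '+' to output
  Push '+' onto operator stack -> op-stack: [+]
  Operand 10 -> output
  End of input: pop '+' to output
Postfix result: 11 1 1 * 8 * + 10 +

11 1 1 * 8 * + 10 +


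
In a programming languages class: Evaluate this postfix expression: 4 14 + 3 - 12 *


Processing tokens left to right:
Push 4, Push 14
Pop 4 and 14, compute 4 + 14 = 18, push 18
Push 3
Pop 18 and 3, compute 18 - 3 = 15, push 15
Push 12
Pop 15 and 12, compute 15 * 12 = 180, push 180
Stack result: 180

180


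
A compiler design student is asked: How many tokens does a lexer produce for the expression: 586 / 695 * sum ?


Scanning '586 / 695 * sum'
Token 1: '586' -> integer_literal
Token 2: '/' -> operator
Token 3: '695' -> integer_literal
Token 4: '*' -> operator
Token 5: 'sum' -> identifier
Total tokens: 5

5


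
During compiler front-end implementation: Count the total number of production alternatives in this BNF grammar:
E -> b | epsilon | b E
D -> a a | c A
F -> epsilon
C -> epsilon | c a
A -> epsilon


Counting alternatives per rule:
  E: 3 alternative(s)
  D: 2 alternative(s)
  F: 1 alternative(s)
  C: 2 alternative(s)
  A: 1 alternative(s)
Sum: 3 + 2 + 1 + 2 + 1 = 9

9


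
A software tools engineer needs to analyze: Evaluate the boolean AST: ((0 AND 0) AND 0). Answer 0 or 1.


Step 1: Evaluate inner node
  0 AND 0 = 0
Step 2: Evaluate root node
  0 AND 0 = 0

0


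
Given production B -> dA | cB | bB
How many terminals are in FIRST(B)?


Production: B -> dA | cB | bB
Examining each alternative for leading terminals:
  B -> dA : first terminal = 'd'
  B -> cB : first terminal = 'c'
  B -> bB : first terminal = 'b'
FIRST(B) = {b, c, d}
Count: 3

3


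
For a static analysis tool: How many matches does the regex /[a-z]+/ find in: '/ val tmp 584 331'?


Pattern: /[a-z]+/ (identifiers)
Input: '/ val tmp 584 331'
Scanning for matches:
  Match 1: 'val'
  Match 2: 'tmp'
Total matches: 2

2


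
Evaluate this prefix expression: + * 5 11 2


Parsing prefix expression: + * 5 11 2
Step 1: Innermost operation '* 5 11'
  5 * 11 = 55
Step 2: Outer operation '+ [55] 2'
  55 + 2 = 57

57
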